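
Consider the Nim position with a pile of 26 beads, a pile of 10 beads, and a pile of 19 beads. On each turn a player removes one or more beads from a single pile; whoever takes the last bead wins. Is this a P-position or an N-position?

N-position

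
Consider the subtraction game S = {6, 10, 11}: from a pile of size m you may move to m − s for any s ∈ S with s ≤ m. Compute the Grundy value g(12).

Compute g(0), g(1), … for moves {6, 10, 11}:
g(0) = mex{} = 0
g(1) = mex{} = 0
g(2) = mex{} = 0
g(3) = mex{} = 0
g(4) = mex{} = 0
g(5) = mex{} = 0
g(6) = mex{0} = 1
g(7) = mex{0} = 1
g(8) = mex{0} = 1
g(9) = mex{0} = 1
g(10) = mex{0} = 1
g(11) = mex{0} = 1
g(12) = mex{0,1} = 2
So g(12) = 2.

2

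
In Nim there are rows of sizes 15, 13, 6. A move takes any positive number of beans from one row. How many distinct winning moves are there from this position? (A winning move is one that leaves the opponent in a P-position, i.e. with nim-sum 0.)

Compute the nim-sum pairwise:
15 ⊕ 13 = 2
2 ⊕ 6 = 4
The overall nim-sum is X = 4. A row of size p has a winning move iff p XOR X < p (reduce it to p XOR X).
  15: 15 XOR 4 = 11 < 15 — winning move (to 11).
  13: 13 XOR 4 = 9 < 13 — winning move (to 9).
  6: 6 XOR 4 = 2 < 6 — winning move (to 2).
That gives 3 winning moves.

3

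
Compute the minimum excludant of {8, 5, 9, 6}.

0

0 is not in the set, so the mex is 0.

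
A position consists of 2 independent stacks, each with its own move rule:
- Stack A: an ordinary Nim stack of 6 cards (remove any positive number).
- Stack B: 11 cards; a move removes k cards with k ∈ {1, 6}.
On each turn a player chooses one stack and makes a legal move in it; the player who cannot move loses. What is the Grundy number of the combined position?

Stack A is a plain Nim stack of size 6, so its Grundy value is 6.
For stack B, compute g(0), g(1), … with moves {1, 6}:
g(0) = mex{} = 0
g(1) = mex{0} = 1
g(2) = mex{1} = 0
g(3) = mex{0} = 1
g(4) = mex{1} = 0
g(5) = mex{0} = 1
g(6) = mex{0,1} = 2
g(7) = mex{1,2} = 0
g(8) = mex{0} = 1
g(9) = mex{1} = 0
g(10) = mex{0} = 1
g(11) = mex{1} = 0
So g(11) = 0.
By the Sprague-Grundy theorem, the Grundy value of a sum of independent games is the XOR of the component values.
Combined value = 6 ⊕ 0 = 6.

6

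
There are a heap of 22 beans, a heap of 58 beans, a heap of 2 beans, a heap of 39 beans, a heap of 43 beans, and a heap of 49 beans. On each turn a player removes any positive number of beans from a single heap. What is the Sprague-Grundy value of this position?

19

Bitwise XOR of the heap sizes:
  010110  (22)
  111010  (58)
  000010  (2)
  100111  (39)
  101011  (43)
  110001  (49)
  ------
  010011  (19)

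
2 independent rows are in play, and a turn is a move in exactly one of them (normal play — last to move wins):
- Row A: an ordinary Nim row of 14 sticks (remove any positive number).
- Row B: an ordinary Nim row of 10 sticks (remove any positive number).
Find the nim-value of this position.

4

Row A is a plain Nim row of size 14, so its Grundy value is 14.
Row B is a plain Nim row of size 10, so its Grundy value is 10.
The value of a disjunctive sum is the nim-sum of the parts.
Combined value = 14 ⊕ 10 = 4.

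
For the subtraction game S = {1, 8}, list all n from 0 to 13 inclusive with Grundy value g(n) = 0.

0, 2, 4, 6, 9, 11, 13

Compute g(0), g(1), … for moves {1, 8}:
g(0) = mex{} = 0
g(1) = mex{0} = 1
g(2) = mex{1} = 0
g(3) = mex{0} = 1
g(4) = mex{1} = 0
g(5) = mex{0} = 1
g(6) = mex{1} = 0
g(7) = mex{0} = 1
g(8) = mex{0,1} = 2
g(9) = mex{1,2} = 0
g(10) = mex{0} = 1
g(11) = mex{1} = 0
g(12) = mex{0} = 1
g(13) = mex{1} = 0
The P-positions (g = 0) in 0..13 are 0, 2, 4, 6, 9, 11, 13.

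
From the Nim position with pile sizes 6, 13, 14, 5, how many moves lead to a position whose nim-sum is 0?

0

Nim-sum: 6 ⊕ 13 ⊕ 14 ⊕ 5 = 0.
The nim-sum is already 0, so every move leaves a nonzero nim-sum — there are no winning moves.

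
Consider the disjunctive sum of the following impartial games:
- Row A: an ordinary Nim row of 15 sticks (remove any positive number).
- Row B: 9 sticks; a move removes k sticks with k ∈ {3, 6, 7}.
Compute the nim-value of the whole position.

Row A is a plain Nim row of size 15, so its Grundy value is 15.
For row B, compute g(0), g(1), … with moves {3, 6, 7}:
g(0) = mex{} = 0
g(1) = mex{} = 0
g(2) = mex{} = 0
g(3) = mex{0} = 1
g(4) = mex{0} = 1
g(5) = mex{0} = 1
g(6) = mex{0,1} = 2
g(7) = mex{0,1} = 2
g(8) = mex{0,1} = 2
g(9) = mex{0,1,2} = 3
So g(9) = 3.
By the Sprague-Grundy theorem, the Grundy value of a sum of independent games is the XOR of the component values.
Combined value = 15 ⊕ 3 = 12.

12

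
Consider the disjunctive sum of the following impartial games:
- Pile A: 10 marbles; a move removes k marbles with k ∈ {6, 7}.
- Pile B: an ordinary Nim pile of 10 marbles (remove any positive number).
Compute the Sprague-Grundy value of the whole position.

11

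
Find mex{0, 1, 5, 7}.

2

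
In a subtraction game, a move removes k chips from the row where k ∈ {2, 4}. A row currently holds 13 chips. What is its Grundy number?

0

Grundy values for subtraction set {2, 4}:
g(0) = mex{} = 0
g(1) = mex{} = 0
g(2) = mex{0} = 1
g(3) = mex{0} = 1
g(4) = mex{0,1} = 2
g(5) = mex{0,1} = 2
g(6) = mex{1,2} = 0
g(7) = mex{1,2} = 0
g(8) = mex{0,2} = 1
g(9) = mex{0,2} = 1
g(10) = mex{0,1} = 2
g(11) = mex{0,1} = 2
g(12) = mex{1,2} = 0
g(13) = mex{1,2} = 0
So g(13) = 0.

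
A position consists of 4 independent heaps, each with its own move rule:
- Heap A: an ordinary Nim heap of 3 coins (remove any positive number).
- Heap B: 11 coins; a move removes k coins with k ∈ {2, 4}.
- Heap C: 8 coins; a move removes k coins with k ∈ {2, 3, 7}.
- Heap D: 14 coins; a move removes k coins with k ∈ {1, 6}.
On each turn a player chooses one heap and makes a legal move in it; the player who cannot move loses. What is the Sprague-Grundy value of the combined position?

0

Heap A is a plain Nim heap of size 3, so its Grundy value is 3.
Grundy values for heap B (subtraction set {2, 4}):
k:     0  1  2  3  4  5  6  7  8  9 10 11
g(k):  0  0  1  1  2  2  0  0  1  1  2  2
So g(11) = 2.
Grundy values for heap C (subtraction set {2, 3, 7}):
k:     0  1  2  3  4  5  6  7  8
g(k):  0  0  1  1  2  0  0  1  1
So g(8) = 1.
Grundy values for heap D (subtraction set {1, 6}):
k:     0  1  2  3  4  5  6  7  8  9 10 11 12 13 14
g(k):  0  1  0  1  0  1  2  0  1  0  1  0  1  2  0
So g(14) = 0.
The value of a disjunctive sum is the nim-sum of the parts.
Combined value = 3 ⊕ 2 ⊕ 1 ⊕ 0 = 0.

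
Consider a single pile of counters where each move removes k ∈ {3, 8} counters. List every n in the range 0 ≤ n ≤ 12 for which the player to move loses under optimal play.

0, 1, 2, 6, 7, 11, 12

Compute g(0), g(1), … for moves {3, 8}:
k:     0  1  2  3  4  5  6  7  8  9 10 11 12
g(k):  0  0  0  1  1  1  0  0  2  1  1  0  0
The P-positions (g = 0) in 0..12 are 0, 1, 2, 6, 7, 11, 12.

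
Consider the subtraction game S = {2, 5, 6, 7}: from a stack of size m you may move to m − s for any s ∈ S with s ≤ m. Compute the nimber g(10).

3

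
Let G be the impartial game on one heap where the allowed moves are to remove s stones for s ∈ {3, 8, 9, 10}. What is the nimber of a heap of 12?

Compute g(0), g(1), … for moves {3, 8, 9, 10}:
k:     0  1  2  3  4  5  6  7  8  9 10 11 12
g(k):  0  0  0  1  1  1  0  0  2  1  1  3  2
So g(12) = 2.

2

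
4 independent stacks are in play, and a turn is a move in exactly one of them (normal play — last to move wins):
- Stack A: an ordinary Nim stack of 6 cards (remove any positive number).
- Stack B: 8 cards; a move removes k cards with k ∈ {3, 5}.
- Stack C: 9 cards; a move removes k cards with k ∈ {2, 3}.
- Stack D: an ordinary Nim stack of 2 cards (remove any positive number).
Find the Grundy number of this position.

6

Stack A is a plain Nim stack of size 6, so its Grundy value is 6.
Build the Grundy sequence for stack B with g(k) = mex{g(k−s) : s ∈ {3, 5}, s ≤ k}:
g(0) = mex{} = 0
g(1) = mex{} = 0
g(2) = mex{} = 0
g(3) = mex{0} = 1
g(4) = mex{0} = 1
g(5) = mex{0} = 1
g(6) = mex{0,1} = 2
g(7) = mex{0,1} = 2
g(8) = mex{1} = 0
So g(8) = 0.
Build the Grundy sequence for stack C with g(k) = mex{g(k−s) : s ∈ {2, 3}, s ≤ k}:
k:     0  1  2  3  4  5  6  7  8  9
g(k):  0  0  1  1  2  0  0  1  1  2
So g(9) = 2.
Stack D is a plain Nim stack of size 2, so its Grundy value is 2.
By the Sprague-Grundy theorem, the Grundy value of a sum of independent games is the XOR of the component values.
Combined value = 6 ⊕ 0 ⊕ 2 ⊕ 2 = 6.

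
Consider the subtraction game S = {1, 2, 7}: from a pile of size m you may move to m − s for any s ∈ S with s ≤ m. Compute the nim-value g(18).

Compute g(0), g(1), … for moves {1, 2, 7}:
k:     0  1  2  3  4  5  6  7  8  9 10 11 12 13 14 15 16 17 18
g(k):  0  1  2  0  1  2  0  1  2  0  1  2  0  1  2  0  1  2  0
So g(18) = 0.

0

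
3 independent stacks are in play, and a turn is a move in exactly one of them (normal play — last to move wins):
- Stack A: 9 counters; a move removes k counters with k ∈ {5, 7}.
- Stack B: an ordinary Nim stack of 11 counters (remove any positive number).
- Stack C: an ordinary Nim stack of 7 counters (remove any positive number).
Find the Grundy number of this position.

For stack A, compute g(0), g(1), … with moves {5, 7}:
k:     0  1  2  3  4  5  6  7  8  9
g(k):  0  0  0  0  0  1  1  1  1  1
So g(9) = 1.
Stack B is a plain Nim stack of size 11, so its Grundy value is 11.
Stack C is a plain Nim stack of size 7, so its Grundy value is 7.
By the Sprague-Grundy theorem, the Grundy value of a sum of independent games is the XOR of the component values.
Combined value = 1 XOR 11 XOR 7 = 13.

13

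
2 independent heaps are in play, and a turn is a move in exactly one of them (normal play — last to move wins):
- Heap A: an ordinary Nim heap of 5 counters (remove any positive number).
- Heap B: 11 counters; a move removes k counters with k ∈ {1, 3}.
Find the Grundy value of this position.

4

Heap A is a plain Nim heap of size 5, so its Grundy value is 5.
Build the Grundy sequence for heap B with g(k) = mex{g(k−s) : s ∈ {1, 3}, s ≤ k}:
g(0) = mex{} = 0
g(1) = mex{0} = 1
g(2) = mex{1} = 0
g(3) = mex{0} = 1
g(4) = mex{1} = 0
g(5) = mex{0} = 1
g(6) = mex{1} = 0
g(7) = mex{0} = 1
g(8) = mex{1} = 0
g(9) = mex{0} = 1
g(10) = mex{1} = 0
g(11) = mex{0} = 1
So g(11) = 1.
The value of a disjunctive sum is the nim-sum of the parts.
Combined value = 5 XOR 1 = 4.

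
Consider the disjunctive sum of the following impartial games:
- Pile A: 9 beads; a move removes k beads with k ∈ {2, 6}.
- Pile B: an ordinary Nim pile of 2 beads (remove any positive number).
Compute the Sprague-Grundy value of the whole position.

2

For pile A, compute g(0), g(1), … with moves {2, 6}:
g(0) = mex{} = 0
g(1) = mex{} = 0
g(2) = mex{0} = 1
g(3) = mex{0} = 1
g(4) = mex{1} = 0
g(5) = mex{1} = 0
g(6) = mex{0} = 1
g(7) = mex{0} = 1
g(8) = mex{1} = 0
g(9) = mex{1} = 0
So g(9) = 0.
Pile B is a plain Nim pile of size 2, so its Grundy value is 2.
The value of a disjunctive sum is the nim-sum of the parts.
Combined value = 0 XOR 2 = 2.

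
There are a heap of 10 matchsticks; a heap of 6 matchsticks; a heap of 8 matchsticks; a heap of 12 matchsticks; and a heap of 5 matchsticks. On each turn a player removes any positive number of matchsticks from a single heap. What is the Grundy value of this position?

13

Write each in binary and XOR column by column:
  1010  (10)
  0110  (6)
  1000  (8)
  1100  (12)
  0101  (5)
  ----
  1101  (13)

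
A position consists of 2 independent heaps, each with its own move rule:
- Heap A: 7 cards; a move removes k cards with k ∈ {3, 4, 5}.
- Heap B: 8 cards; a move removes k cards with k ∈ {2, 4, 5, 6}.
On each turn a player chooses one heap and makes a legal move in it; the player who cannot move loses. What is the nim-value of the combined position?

For heap A, compute g(0), g(1), … with moves {3, 4, 5}:
g(0) = mex{} = 0
g(1) = mex{} = 0
g(2) = mex{} = 0
g(3) = mex{0} = 1
g(4) = mex{0} = 1
g(5) = mex{0} = 1
g(6) = mex{0,1} = 2
g(7) = mex{0,1} = 2
So g(7) = 2.
Grundy values for heap B (subtraction set {2, 4, 5, 6}):
k:     0  1  2  3  4  5  6  7  8
g(k):  0  0  1  1  2  2  3  3  0
So g(8) = 0.
By the Sprague-Grundy theorem, the Grundy value of a sum of independent games is the XOR of the component values.
Combined value = 2 ⊕ 0 = 2.

2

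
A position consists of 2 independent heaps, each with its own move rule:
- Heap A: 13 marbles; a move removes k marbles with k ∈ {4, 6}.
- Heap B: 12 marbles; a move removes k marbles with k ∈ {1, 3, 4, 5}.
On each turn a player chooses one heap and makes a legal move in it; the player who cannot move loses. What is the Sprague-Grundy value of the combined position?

2

Build the Grundy sequence for heap A with g(k) = mex{g(k−s) : s ∈ {4, 6}, s ≤ k}:
g(0) = mex{} = 0
g(1) = mex{} = 0
g(2) = mex{} = 0
g(3) = mex{} = 0
g(4) = mex{0} = 1
g(5) = mex{0} = 1
g(6) = mex{0} = 1
g(7) = mex{0} = 1
g(8) = mex{0,1} = 2
g(9) = mex{0,1} = 2
g(10) = mex{1} = 0
g(11) = mex{1} = 0
g(12) = mex{1,2} = 0
g(13) = mex{1,2} = 0
So g(13) = 0.
Grundy values for heap B (subtraction set {1, 3, 4, 5}):
k:     0  1  2  3  4  5  6  7  8  9 10 11 12
g(k):  0  1  0  1  2  3  2  3  0  1  0  1  2
So g(12) = 2.
The value of a disjunctive sum is the nim-sum of the parts.
Combined value = 0 XOR 2 = 2.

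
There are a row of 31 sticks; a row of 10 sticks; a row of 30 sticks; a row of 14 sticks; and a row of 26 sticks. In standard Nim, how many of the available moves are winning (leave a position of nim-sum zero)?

Compute the nim-sum pairwise:
31 XOR 10 = 21
21 XOR 30 = 11
11 XOR 14 = 5
5 XOR 26 = 31
The overall nim-sum is X = 31. A row of size p has a winning move iff p XOR X < p (reduce it to p XOR X).
  31: 31 XOR 31 = 0 < 31 — winning move (to 0).
  10: 10 XOR 31 = 21 ≥ 10 — no move.
  30: 30 XOR 31 = 1 < 30 — winning move (to 1).
  14: 14 XOR 31 = 17 ≥ 14 — no move.
  26: 26 XOR 31 = 5 < 26 — winning move (to 5).
That gives 3 winning moves.

3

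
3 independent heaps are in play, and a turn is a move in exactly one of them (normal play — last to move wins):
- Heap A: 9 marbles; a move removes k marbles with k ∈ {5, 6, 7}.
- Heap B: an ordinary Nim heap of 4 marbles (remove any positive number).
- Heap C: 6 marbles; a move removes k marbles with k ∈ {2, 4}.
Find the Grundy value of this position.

For heap A, compute g(0), g(1), … with moves {5, 6, 7}:
g(0) = mex{} = 0
g(1) = mex{} = 0
g(2) = mex{} = 0
g(3) = mex{} = 0
g(4) = mex{} = 0
g(5) = mex{0} = 1
g(6) = mex{0} = 1
g(7) = mex{0} = 1
g(8) = mex{0} = 1
g(9) = mex{0} = 1
So g(9) = 1.
Heap B is a plain Nim heap of size 4, so its Grundy value is 4.
For heap C, compute g(0), g(1), … with moves {2, 4}:
k:     0  1  2  3  4  5  6
g(k):  0  0  1  1  2  2  0
So g(6) = 0.
By the Sprague-Grundy theorem, the Grundy value of a sum of independent games is the XOR of the component values.
Combined value = 1 XOR 4 XOR 0 = 5.

5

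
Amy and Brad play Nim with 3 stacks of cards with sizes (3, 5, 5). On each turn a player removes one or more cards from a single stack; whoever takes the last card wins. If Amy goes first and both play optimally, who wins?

Compute the nim-sum pairwise:
3 ⊕ 5 = 6
6 ⊕ 5 = 3
The nim-sum is 3 ≠ 0, so this is an N-position: the player to move can win; Amy has a winning move.

Amy wins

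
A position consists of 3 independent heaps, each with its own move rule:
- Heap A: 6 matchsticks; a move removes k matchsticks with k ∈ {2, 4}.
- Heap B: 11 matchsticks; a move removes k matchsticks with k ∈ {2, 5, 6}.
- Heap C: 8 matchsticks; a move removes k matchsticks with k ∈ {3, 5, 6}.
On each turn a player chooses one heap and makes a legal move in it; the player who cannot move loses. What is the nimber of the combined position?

Build the Grundy sequence for heap A with g(k) = mex{g(k−s) : s ∈ {2, 4}, s ≤ k}:
k:     0  1  2  3  4  5  6
g(k):  0  0  1  1  2  2  0
So g(6) = 0.
Build the Grundy sequence for heap B with g(k) = mex{g(k−s) : s ∈ {2, 5, 6}, s ≤ k}:
k:     0  1  2  3  4  5  6  7  8  9 10 11
g(k):  0  0  1  1  0  2  1  3  0  2  1  0
So g(11) = 0.
Build the Grundy sequence for heap C with g(k) = mex{g(k−s) : s ∈ {3, 5, 6}, s ≤ k}:
g(0) = mex{} = 0
g(1) = mex{} = 0
g(2) = mex{} = 0
g(3) = mex{0} = 1
g(4) = mex{0} = 1
g(5) = mex{0} = 1
g(6) = mex{0,1} = 2
g(7) = mex{0,1} = 2
g(8) = mex{0,1} = 2
So g(8) = 2.
By the Sprague-Grundy theorem, the Grundy value of a sum of independent games is the XOR of the component values.
Combined value = 0 ⊕ 0 ⊕ 2 = 2.

2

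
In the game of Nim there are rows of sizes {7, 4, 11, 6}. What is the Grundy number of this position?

Write each in binary and XOR column by column:
  0111  (7)
  0100  (4)
  1011  (11)
  0110  (6)
  ----
  1110  (14)

14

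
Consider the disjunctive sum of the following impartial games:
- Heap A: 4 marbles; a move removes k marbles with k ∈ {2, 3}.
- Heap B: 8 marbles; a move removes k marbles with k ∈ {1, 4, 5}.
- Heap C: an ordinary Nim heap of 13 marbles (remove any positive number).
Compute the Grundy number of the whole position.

Grundy values for heap A (subtraction set {2, 3}):
k:     0  1  2  3  4
g(k):  0  0  1  1  2
So g(4) = 2.
Grundy values for heap B (subtraction set {1, 4, 5}):
g(0) = mex{} = 0
g(1) = mex{0} = 1
g(2) = mex{1} = 0
g(3) = mex{0} = 1
g(4) = mex{0,1} = 2
g(5) = mex{0,1,2} = 3
g(6) = mex{0,1,3} = 2
g(7) = mex{0,1,2} = 3
g(8) = mex{1,2,3} = 0
So g(8) = 0.
Heap C is a plain Nim heap of size 13, so its Grundy value is 13.
The value of a disjunctive sum is the nim-sum of the parts.
Combined value = 2 XOR 0 XOR 13 = 15.

15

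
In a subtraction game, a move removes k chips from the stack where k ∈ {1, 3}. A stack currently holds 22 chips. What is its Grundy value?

0

Compute g(0), g(1), … for moves {1, 3}:
k:     0  1  2  3  4  5  6  7  8  9 10 11 12 13 14 15 16 17 18 19 20 21 22
g(k):  0  1  0  1  0  1  0  1  0  1  0  1  0  1  0  1  0  1  0  1  0  1  0
So g(22) = 0.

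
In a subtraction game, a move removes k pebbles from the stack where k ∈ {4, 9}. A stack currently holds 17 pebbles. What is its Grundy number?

1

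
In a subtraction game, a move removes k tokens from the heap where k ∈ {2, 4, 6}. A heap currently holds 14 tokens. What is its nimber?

Build the Grundy sequence with g(k) = mex{g(k−s) : s ∈ {2, 4, 6}, s ≤ k}:
g(0) = mex{} = 0
g(1) = mex{} = 0
g(2) = mex{0} = 1
g(3) = mex{0} = 1
g(4) = mex{0,1} = 2
g(5) = mex{0,1} = 2
g(6) = mex{0,1,2} = 3
g(7) = mex{0,1,2} = 3
g(8) = mex{1,2,3} = 0
g(9) = mex{1,2,3} = 0
g(10) = mex{0,2,3} = 1
g(11) = mex{0,2,3} = 1
g(12) = mex{0,1,3} = 2
g(13) = mex{0,1,3} = 2
g(14) = mex{0,1,2} = 3
So g(14) = 3.

3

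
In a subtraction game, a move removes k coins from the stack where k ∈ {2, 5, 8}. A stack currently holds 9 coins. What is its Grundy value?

1

Grundy values for subtraction set {2, 5, 8}:
k:     0  1  2  3  4  5  6  7  8  9
g(k):  0  0  1  1  0  2  1  0  2  1
So g(9) = 1.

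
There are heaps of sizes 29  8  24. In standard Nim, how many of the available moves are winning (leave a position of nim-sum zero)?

Nim-sum: 29 ⊕ 8 ⊕ 24 = 13.
The overall nim-sum is X = 13. A heap of size p has a winning move iff p XOR X < p (reduce it to p XOR X).
  29: 29 XOR 13 = 16 < 29 — winning move (to 16).
  8: 8 XOR 13 = 5 < 8 — winning move (to 5).
  24: 24 XOR 13 = 21 < 24 — winning move (to 21).
That gives 3 winning moves.

3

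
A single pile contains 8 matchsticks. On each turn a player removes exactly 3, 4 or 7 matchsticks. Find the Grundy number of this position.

2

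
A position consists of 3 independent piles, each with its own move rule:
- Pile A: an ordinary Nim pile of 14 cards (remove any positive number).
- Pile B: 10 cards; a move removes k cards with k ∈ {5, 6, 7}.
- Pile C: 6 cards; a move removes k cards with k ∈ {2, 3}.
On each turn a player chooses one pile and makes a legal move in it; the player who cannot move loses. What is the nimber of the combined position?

12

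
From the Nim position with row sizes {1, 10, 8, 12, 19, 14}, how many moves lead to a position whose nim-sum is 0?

1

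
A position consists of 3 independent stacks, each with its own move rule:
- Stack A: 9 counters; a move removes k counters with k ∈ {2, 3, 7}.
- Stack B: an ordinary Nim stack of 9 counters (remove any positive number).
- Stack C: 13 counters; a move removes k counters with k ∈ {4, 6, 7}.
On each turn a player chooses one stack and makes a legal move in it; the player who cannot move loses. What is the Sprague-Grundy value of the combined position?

11

Grundy values for stack A (subtraction set {2, 3, 7}):
g(0) = mex{} = 0
g(1) = mex{} = 0
g(2) = mex{0} = 1
g(3) = mex{0} = 1
g(4) = mex{0,1} = 2
g(5) = mex{1} = 0
g(6) = mex{1,2} = 0
g(7) = mex{0,2} = 1
g(8) = mex{0} = 1
g(9) = mex{0,1} = 2
So g(9) = 2.
Stack B is a plain Nim stack of size 9, so its Grundy value is 9.
Grundy values for stack C (subtraction set {4, 6, 7}):
k:     0  1  2  3  4  5  6  7  8  9 10 11 12 13
g(k):  0  0  0  0  1  1  1  1  2  2  2  0  0  0
So g(13) = 0.
The value of a disjunctive sum is the nim-sum of the parts.
Combined value = 2 XOR 9 XOR 0 = 11.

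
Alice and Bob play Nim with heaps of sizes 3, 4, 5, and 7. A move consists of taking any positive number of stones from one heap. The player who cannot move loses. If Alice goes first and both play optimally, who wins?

Alice wins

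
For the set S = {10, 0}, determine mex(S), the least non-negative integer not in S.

1

0 is in the set but 1 is not, so the mex is 1.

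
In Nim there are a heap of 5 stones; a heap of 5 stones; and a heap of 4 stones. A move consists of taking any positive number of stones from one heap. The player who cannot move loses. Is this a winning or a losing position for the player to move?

Winning position

Nim-sum: 5 XOR 5 XOR 4 = 4.
The nim-sum is 4 ≠ 0, so this is an N-position: the player to move can win.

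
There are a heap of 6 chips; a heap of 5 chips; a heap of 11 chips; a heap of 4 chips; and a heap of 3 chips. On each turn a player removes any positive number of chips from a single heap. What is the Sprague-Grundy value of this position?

Nim-sum: 6 ⊕ 5 ⊕ 11 ⊕ 4 ⊕ 3 = 15.

15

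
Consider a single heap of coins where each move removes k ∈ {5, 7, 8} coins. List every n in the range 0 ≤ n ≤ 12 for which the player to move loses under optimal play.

0, 1, 2, 3, 4

Compute g(0), g(1), … for moves {5, 7, 8}:
g(0) = mex{} = 0
g(1) = mex{} = 0
g(2) = mex{} = 0
g(3) = mex{} = 0
g(4) = mex{} = 0
g(5) = mex{0} = 1
g(6) = mex{0} = 1
g(7) = mex{0} = 1
g(8) = mex{0} = 1
g(9) = mex{0} = 1
g(10) = mex{0,1} = 2
g(11) = mex{0,1} = 2
g(12) = mex{0,1} = 2
The P-positions (g = 0) in 0..12 are 0, 1, 2, 3, 4.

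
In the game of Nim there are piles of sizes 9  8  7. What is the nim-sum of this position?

6

Compute the nim-sum pairwise:
9 ⊕ 8 = 1
1 ⊕ 7 = 6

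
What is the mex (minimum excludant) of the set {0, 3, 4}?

1

0 is in the set but 1 is not, so the mex is 1.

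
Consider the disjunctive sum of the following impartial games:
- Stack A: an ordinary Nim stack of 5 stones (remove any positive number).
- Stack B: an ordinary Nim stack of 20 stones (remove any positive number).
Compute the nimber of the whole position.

17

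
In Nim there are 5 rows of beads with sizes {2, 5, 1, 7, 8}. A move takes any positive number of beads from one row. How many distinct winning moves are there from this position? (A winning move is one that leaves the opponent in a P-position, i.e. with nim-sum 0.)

Compute the nim-sum pairwise:
2 ⊕ 5 = 7
7 ⊕ 1 = 6
6 ⊕ 7 = 1
1 ⊕ 8 = 9
The overall nim-sum is X = 9. A row of size p has a winning move iff p XOR X < p (reduce it to p XOR X).
  2: 2 XOR 9 = 11 ≥ 2 — no move.
  5: 5 XOR 9 = 12 ≥ 5 — no move.
  1: 1 XOR 9 = 8 ≥ 1 — no move.
  7: 7 XOR 9 = 14 ≥ 7 — no move.
  8: 8 XOR 9 = 1 < 8 — winning move (to 1).
That gives 1 winning move.

1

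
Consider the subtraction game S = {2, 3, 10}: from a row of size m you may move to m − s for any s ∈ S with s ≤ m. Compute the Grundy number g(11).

3

Grundy values for subtraction set {2, 3, 10}:
g(0) = mex{} = 0
g(1) = mex{} = 0
g(2) = mex{0} = 1
g(3) = mex{0} = 1
g(4) = mex{0,1} = 2
g(5) = mex{1} = 0
g(6) = mex{1,2} = 0
g(7) = mex{0,2} = 1
g(8) = mex{0} = 1
g(9) = mex{0,1} = 2
g(10) = mex{0,1} = 2
g(11) = mex{0,1,2} = 3
So g(11) = 3.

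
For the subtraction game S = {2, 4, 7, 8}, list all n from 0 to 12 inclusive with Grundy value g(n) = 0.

0, 1, 6, 11, 12

Build the Grundy sequence with g(k) = mex{g(k−s) : s ∈ {2, 4, 7, 8}, s ≤ k}:
k:     0  1  2  3  4  5  6  7  8  9 10 11 12
g(k):  0  0  1  1  2  2  0  3  1  4  2  0  0
The P-positions (g = 0) in 0..12 are 0, 1, 6, 11, 12.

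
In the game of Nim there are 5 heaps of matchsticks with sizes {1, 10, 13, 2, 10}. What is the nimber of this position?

Nim-sum: 1 ^ 10 ^ 13 ^ 2 ^ 10 = 14.

14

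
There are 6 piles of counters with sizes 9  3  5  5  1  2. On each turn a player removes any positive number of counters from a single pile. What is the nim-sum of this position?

Nim-sum: 9 ^ 3 ^ 5 ^ 5 ^ 1 ^ 2 = 9.

9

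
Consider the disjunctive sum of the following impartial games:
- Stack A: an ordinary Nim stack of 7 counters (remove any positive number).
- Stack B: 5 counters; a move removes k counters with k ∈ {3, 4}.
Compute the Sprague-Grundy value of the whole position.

Stack A is a plain Nim stack of size 7, so its Grundy value is 7.
For stack B, compute g(0), g(1), … with moves {3, 4}:
k:     0  1  2  3  4  5
g(k):  0  0  0  1  1  1
So g(5) = 1.
The value of a disjunctive sum is the nim-sum of the parts.
Combined value = 7 XOR 1 = 6.

6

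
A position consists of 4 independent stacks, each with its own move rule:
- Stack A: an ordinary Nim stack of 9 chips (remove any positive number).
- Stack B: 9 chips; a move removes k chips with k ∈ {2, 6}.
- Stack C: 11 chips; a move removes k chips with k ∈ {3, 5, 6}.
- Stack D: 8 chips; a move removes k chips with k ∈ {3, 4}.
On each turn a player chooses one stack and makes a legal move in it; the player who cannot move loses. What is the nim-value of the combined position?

9

Stack A is a plain Nim stack of size 9, so its Grundy value is 9.
For stack B, compute g(0), g(1), … with moves {2, 6}:
g(0) = mex{} = 0
g(1) = mex{} = 0
g(2) = mex{0} = 1
g(3) = mex{0} = 1
g(4) = mex{1} = 0
g(5) = mex{1} = 0
g(6) = mex{0} = 1
g(7) = mex{0} = 1
g(8) = mex{1} = 0
g(9) = mex{1} = 0
So g(9) = 0.
Grundy values for stack C (subtraction set {3, 5, 6}):
k:     0  1  2  3  4  5  6  7  8  9 10 11
g(k):  0  0  0  1  1  1  2  2  2  0  0  0
So g(11) = 0.
For stack D, compute g(0), g(1), … with moves {3, 4}:
g(0) = mex{} = 0
g(1) = mex{} = 0
g(2) = mex{} = 0
g(3) = mex{0} = 1
g(4) = mex{0} = 1
g(5) = mex{0} = 1
g(6) = mex{0,1} = 2
g(7) = mex{1} = 0
g(8) = mex{1} = 0
So g(8) = 0.
The value of a disjunctive sum is the nim-sum of the parts.
Combined value = 9 ⊕ 0 ⊕ 0 ⊕ 0 = 9.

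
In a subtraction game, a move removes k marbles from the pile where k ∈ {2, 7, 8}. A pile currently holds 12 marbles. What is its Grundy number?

1

Grundy values for subtraction set {2, 7, 8}:
k:     0  1  2  3  4  5  6  7  8  9 10 11 12
g(k):  0  0  1  1  0  0  1  1  2  2  0  3  1
So g(12) = 1.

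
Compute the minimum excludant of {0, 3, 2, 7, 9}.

0 is in the set but 1 is not, so the mex is 1.

1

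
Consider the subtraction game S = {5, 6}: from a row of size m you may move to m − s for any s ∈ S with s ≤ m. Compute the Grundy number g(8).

1

Compute g(0), g(1), … for moves {5, 6}:
g(0) = mex{} = 0
g(1) = mex{} = 0
g(2) = mex{} = 0
g(3) = mex{} = 0
g(4) = mex{} = 0
g(5) = mex{0} = 1
g(6) = mex{0} = 1
g(7) = mex{0} = 1
g(8) = mex{0} = 1
So g(8) = 1.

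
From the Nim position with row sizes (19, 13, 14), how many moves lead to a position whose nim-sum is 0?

1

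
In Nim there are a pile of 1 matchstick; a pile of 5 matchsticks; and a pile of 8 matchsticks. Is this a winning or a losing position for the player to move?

Nim-sum: 1 XOR 5 XOR 8 = 12.
The nim-sum is 12 ≠ 0, so this is an N-position: the player to move can win.

Winning position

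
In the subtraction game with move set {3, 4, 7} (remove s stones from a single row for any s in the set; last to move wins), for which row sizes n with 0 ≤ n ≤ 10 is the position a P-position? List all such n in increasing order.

0, 1, 2, 10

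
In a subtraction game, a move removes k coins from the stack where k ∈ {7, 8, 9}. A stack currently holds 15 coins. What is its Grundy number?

Build the Grundy sequence with g(k) = mex{g(k−s) : s ∈ {7, 8, 9}, s ≤ k}:
k:     0  1  2  3  4  5  6  7  8  9 10 11 12 13 14 15
g(k):  0  0  0  0  0  0  0  1  1  1  1  1  1  1  2  2
So g(15) = 2.

2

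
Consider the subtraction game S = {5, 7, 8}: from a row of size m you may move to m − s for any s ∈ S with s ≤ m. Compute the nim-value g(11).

2

Compute g(0), g(1), … for moves {5, 7, 8}:
k:     0  1  2  3  4  5  6  7  8  9 10 11
g(k):  0  0  0  0  0  1  1  1  1  1  2  2
So g(11) = 2.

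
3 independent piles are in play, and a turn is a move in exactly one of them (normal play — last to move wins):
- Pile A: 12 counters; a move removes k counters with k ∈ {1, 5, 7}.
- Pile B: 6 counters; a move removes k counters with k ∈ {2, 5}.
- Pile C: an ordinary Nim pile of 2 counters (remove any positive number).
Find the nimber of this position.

3

For pile A, compute g(0), g(1), … with moves {1, 5, 7}:
k:     0  1  2  3  4  5  6  7  8  9 10 11 12
g(k):  0  1  0  1  0  1  0  1  0  1  0  1  0
So g(12) = 0.
Build the Grundy sequence for pile B with g(k) = mex{g(k−s) : s ∈ {2, 5}, s ≤ k}:
g(0) = mex{} = 0
g(1) = mex{} = 0
g(2) = mex{0} = 1
g(3) = mex{0} = 1
g(4) = mex{1} = 0
g(5) = mex{0,1} = 2
g(6) = mex{0} = 1
So g(6) = 1.
Pile C is a plain Nim pile of size 2, so its Grundy value is 2.
By the Sprague-Grundy theorem, the Grundy value of a sum of independent games is the XOR of the component values.
Combined value = 0 XOR 1 XOR 2 = 3.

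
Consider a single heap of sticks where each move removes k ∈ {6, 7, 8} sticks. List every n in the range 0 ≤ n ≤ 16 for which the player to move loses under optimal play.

Compute g(0), g(1), … for moves {6, 7, 8}:
k:     0  1  2  3  4  5  6  7  8  9 10 11 12 13 14 15 16
g(k):  0  0  0  0  0  0  1  1  1  1  1  1  2  2  0  0  0
The P-positions (g = 0) in 0..16 are 0, 1, 2, 3, 4, 5, 14, 15, 16.

0, 1, 2, 3, 4, 5, 14, 15, 16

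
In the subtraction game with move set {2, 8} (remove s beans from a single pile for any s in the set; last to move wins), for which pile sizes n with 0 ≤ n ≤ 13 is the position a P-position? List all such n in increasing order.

Build the Grundy sequence with g(k) = mex{g(k−s) : s ∈ {2, 8}, s ≤ k}:
k:     0  1  2  3  4  5  6  7  8  9 10 11 12 13
g(k):  0  0  1  1  0  0  1  1  2  2  0  0  1  1
The P-positions (g = 0) in 0..13 are 0, 1, 4, 5, 10, 11.

0, 1, 4, 5, 10, 11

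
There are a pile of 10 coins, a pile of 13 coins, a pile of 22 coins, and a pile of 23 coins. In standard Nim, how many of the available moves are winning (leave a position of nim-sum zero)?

Compute the nim-sum pairwise:
10 ⊕ 13 = 7
7 ⊕ 22 = 17
17 ⊕ 23 = 6
The overall nim-sum is X = 6. A pile of size p has a winning move iff p XOR X < p (reduce it to p XOR X).
  10: 10 XOR 6 = 12 ≥ 10 — no move.
  13: 13 XOR 6 = 11 < 13 — winning move (to 11).
  22: 22 XOR 6 = 16 < 22 — winning move (to 16).
  23: 23 XOR 6 = 17 < 23 — winning move (to 17).
That gives 3 winning moves.

3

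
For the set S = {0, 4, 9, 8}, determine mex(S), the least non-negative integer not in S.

1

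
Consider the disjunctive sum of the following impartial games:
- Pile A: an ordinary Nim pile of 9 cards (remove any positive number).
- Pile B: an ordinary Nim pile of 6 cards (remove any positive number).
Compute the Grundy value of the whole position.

15

Pile A is a plain Nim pile of size 9, so its Grundy value is 9.
Pile B is a plain Nim pile of size 6, so its Grundy value is 6.
The value of a disjunctive sum is the nim-sum of the parts.
Combined value = 9 XOR 6 = 15.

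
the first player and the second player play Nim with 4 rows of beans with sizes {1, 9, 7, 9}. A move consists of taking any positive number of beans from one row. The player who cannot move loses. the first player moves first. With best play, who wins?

Nim-sum: 1 ⊕ 9 ⊕ 7 ⊕ 9 = 6.
The nim-sum is 6 ≠ 0, so this is an N-position: the player to move can win; the first player has a winning move.

the first player wins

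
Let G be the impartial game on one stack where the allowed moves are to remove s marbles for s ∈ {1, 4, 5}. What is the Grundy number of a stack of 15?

Compute g(0), g(1), … for moves {1, 4, 5}:
k:     0  1  2  3  4  5  6  7  8  9 10 11 12 13 14 15
g(k):  0  1  0  1  2  3  2  3  0  1  0  1  2  3  2  3
So g(15) = 3.

3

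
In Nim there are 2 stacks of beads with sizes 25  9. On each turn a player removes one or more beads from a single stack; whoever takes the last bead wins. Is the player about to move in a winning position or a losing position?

Compute the nim-sum pairwise:
25 ^ 9 = 16
The nim-sum is 16 ≠ 0, so this is an N-position: the player to move can win.

Winning position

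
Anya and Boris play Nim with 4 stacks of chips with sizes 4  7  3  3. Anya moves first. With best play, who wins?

In binary:
  100  (4)
  111  (7)
  011  (3)
  011  (3)
  ---
  011  (3)
The nim-sum is 3 ≠ 0, so this is an N-position: the player to move can win; Anya has a winning move.

Anya wins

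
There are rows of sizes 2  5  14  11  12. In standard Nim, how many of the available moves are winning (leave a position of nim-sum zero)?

3

Nim-sum: 2 ^ 5 ^ 14 ^ 11 ^ 12 = 14.
The overall nim-sum is X = 14. A row of size p has a winning move iff p XOR X < p (reduce it to p XOR X).
  2: 2 XOR 14 = 12 ≥ 2 — no move.
  5: 5 XOR 14 = 11 ≥ 5 — no move.
  14: 14 XOR 14 = 0 < 14 — winning move (to 0).
  11: 11 XOR 14 = 5 < 11 — winning move (to 5).
  12: 12 XOR 14 = 2 < 12 — winning move (to 2).
That gives 3 winning moves.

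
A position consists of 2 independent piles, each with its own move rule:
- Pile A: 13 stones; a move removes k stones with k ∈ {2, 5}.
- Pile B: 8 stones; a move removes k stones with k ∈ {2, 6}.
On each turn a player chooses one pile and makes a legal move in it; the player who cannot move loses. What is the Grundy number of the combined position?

1

Grundy values for pile A (subtraction set {2, 5}):
k:     0  1  2  3  4  5  6  7  8  9 10 11 12 13
g(k):  0  0  1  1  0  2  1  0  0  1  1  0  2  1
So g(13) = 1.
For pile B, compute g(0), g(1), … with moves {2, 6}:
g(0) = mex{} = 0
g(1) = mex{} = 0
g(2) = mex{0} = 1
g(3) = mex{0} = 1
g(4) = mex{1} = 0
g(5) = mex{1} = 0
g(6) = mex{0} = 1
g(7) = mex{0} = 1
g(8) = mex{1} = 0
So g(8) = 0.
By the Sprague-Grundy theorem, the Grundy value of a sum of independent games is the XOR of the component values.
Combined value = 1 XOR 0 = 1.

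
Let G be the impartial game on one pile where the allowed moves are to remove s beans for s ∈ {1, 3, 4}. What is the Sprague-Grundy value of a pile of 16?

0

Build the Grundy sequence with g(k) = mex{g(k−s) : s ∈ {1, 3, 4}, s ≤ k}:
k:     0  1  2  3  4  5  6  7  8  9 10 11 12 13 14 15 16
g(k):  0  1  0  1  2  3  2  0  1  0  1  2  3  2  0  1  0
So g(16) = 0.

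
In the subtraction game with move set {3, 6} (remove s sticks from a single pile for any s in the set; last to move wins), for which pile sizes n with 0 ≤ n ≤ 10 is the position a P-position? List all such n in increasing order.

0, 1, 2, 9, 10

Grundy values for subtraction set {3, 6}:
g(0) = mex{} = 0
g(1) = mex{} = 0
g(2) = mex{} = 0
g(3) = mex{0} = 1
g(4) = mex{0} = 1
g(5) = mex{0} = 1
g(6) = mex{0,1} = 2
g(7) = mex{0,1} = 2
g(8) = mex{0,1} = 2
g(9) = mex{1,2} = 0
g(10) = mex{1,2} = 0
The P-positions (g = 0) in 0..10 are 0, 1, 2, 9, 10.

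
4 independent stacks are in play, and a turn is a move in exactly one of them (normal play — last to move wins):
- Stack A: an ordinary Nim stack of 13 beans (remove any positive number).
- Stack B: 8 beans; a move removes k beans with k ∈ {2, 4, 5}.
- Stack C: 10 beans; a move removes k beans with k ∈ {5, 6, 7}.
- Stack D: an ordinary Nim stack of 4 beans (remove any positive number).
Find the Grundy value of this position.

11

Stack A is a plain Nim stack of size 13, so its Grundy value is 13.
For stack B, compute g(0), g(1), … with moves {2, 4, 5}:
g(0) = mex{} = 0
g(1) = mex{} = 0
g(2) = mex{0} = 1
g(3) = mex{0} = 1
g(4) = mex{0,1} = 2
g(5) = mex{0,1} = 2
g(6) = mex{0,1,2} = 3
g(7) = mex{1,2} = 0
g(8) = mex{1,2,3} = 0
So g(8) = 0.
Build the Grundy sequence for stack C with g(k) = mex{g(k−s) : s ∈ {5, 6, 7}, s ≤ k}:
g(0) = mex{} = 0
g(1) = mex{} = 0
g(2) = mex{} = 0
g(3) = mex{} = 0
g(4) = mex{} = 0
g(5) = mex{0} = 1
g(6) = mex{0} = 1
g(7) = mex{0} = 1
g(8) = mex{0} = 1
g(9) = mex{0} = 1
g(10) = mex{0,1} = 2
So g(10) = 2.
Stack D is a plain Nim stack of size 4, so its Grundy value is 4.
The value of a disjunctive sum is the nim-sum of the parts.
Combined value = 13 XOR 0 XOR 2 XOR 4 = 11.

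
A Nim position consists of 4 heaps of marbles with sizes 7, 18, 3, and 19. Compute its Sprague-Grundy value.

5

Nim-sum: 7 ^ 18 ^ 3 ^ 19 = 5.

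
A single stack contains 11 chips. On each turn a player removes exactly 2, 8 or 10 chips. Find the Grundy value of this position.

Build the Grundy sequence with g(k) = mex{g(k−s) : s ∈ {2, 8, 10}, s ≤ k}:
g(0) = mex{} = 0
g(1) = mex{} = 0
g(2) = mex{0} = 1
g(3) = mex{0} = 1
g(4) = mex{1} = 0
g(5) = mex{1} = 0
g(6) = mex{0} = 1
g(7) = mex{0} = 1
g(8) = mex{0,1} = 2
g(9) = mex{0,1} = 2
g(10) = mex{0,1,2} = 3
g(11) = mex{0,1,2} = 3
So g(11) = 3.

3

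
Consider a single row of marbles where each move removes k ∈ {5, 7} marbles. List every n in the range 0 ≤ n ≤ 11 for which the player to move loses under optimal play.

0, 1, 2, 3, 4

Grundy values for subtraction set {5, 7}:
k:     0  1  2  3  4  5  6  7  8  9 10 11
g(k):  0  0  0  0  0  1  1  1  1  1  2  2
The P-positions (g = 0) in 0..11 are 0, 1, 2, 3, 4.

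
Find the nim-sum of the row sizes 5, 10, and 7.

Compute the nim-sum pairwise:
5 ^ 10 = 15
15 ^ 7 = 8

8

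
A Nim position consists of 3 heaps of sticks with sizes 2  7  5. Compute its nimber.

0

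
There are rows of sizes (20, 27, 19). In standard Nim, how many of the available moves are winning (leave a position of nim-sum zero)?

Compute the nim-sum pairwise:
20 XOR 27 = 15
15 XOR 19 = 28
The overall nim-sum is X = 28. A row of size p has a winning move iff p XOR X < p (reduce it to p XOR X).
  20: 20 XOR 28 = 8 < 20 — winning move (to 8).
  27: 27 XOR 28 = 7 < 27 — winning move (to 7).
  19: 19 XOR 28 = 15 < 19 — winning move (to 15).
That gives 3 winning moves.

3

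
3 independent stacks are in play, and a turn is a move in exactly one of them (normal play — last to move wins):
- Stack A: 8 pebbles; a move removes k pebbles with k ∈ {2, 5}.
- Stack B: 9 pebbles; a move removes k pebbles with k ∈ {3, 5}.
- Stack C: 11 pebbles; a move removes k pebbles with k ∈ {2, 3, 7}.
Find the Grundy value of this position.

0

For stack A, compute g(0), g(1), … with moves {2, 5}:
k:     0  1  2  3  4  5  6  7  8
g(k):  0  0  1  1  0  2  1  0  0
So g(8) = 0.
For stack B, compute g(0), g(1), … with moves {3, 5}:
g(0) = mex{} = 0
g(1) = mex{} = 0
g(2) = mex{} = 0
g(3) = mex{0} = 1
g(4) = mex{0} = 1
g(5) = mex{0} = 1
g(6) = mex{0,1} = 2
g(7) = mex{0,1} = 2
g(8) = mex{1} = 0
g(9) = mex{1,2} = 0
So g(9) = 0.
For stack C, compute g(0), g(1), … with moves {2, 3, 7}:
g(0) = mex{} = 0
g(1) = mex{} = 0
g(2) = mex{0} = 1
g(3) = mex{0} = 1
g(4) = mex{0,1} = 2
g(5) = mex{1} = 0
g(6) = mex{1,2} = 0
g(7) = mex{0,2} = 1
g(8) = mex{0} = 1
g(9) = mex{0,1} = 2
g(10) = mex{1} = 0
g(11) = mex{1,2} = 0
So g(11) = 0.
The value of a disjunctive sum is the nim-sum of the parts.
Combined value = 0 XOR 0 XOR 0 = 0.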